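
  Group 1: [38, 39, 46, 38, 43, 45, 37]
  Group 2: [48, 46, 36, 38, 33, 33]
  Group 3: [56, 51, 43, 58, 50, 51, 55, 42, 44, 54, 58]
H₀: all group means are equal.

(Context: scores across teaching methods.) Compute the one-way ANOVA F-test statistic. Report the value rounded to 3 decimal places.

Group means [40.86, 39.00, 51.09], grand mean 45.083
SSB = Σnᵢ(x̄ᵢ−x̄)² = 744.067; SSW = ΣΣ(x−x̄ᵢ)² = 637.766
MSB = 744.067/2 = 372.0335; MSW = 637.766/21 = 30.3698
F = MSB/MSW = 12.2501
df = (2, 21)

test statistic = 12.250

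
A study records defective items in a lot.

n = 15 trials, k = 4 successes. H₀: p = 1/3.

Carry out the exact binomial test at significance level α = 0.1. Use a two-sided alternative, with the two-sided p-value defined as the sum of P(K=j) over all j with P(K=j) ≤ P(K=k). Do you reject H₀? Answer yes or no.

reject H₀: no

Exact binomial: n=15, k=4, p₀=1/3=0.3333
P(X=j) = C(n,j)·p₀^j·(1−p₀)^(n−j); p = Σ P(X=j) over j with P(X=j) ≤ P(X=4)
p-value (two-sided) = 0.78569
At α=0.1: p ≥ α → fail to reject H₀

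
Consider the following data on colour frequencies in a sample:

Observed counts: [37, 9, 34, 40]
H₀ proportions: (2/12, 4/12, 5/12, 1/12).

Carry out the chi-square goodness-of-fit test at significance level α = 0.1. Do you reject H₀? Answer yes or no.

n = 120; E_i = n·p_i = [20.00, 40.00, 50.00, 10.00]
χ² = (37−20.00)²/20.00 + (9−40.00)²/40.00 + (34−50.00)²/50.00 + (40−10.00)²/10.00 = 133.5950
df = 3
p-value (upper-tail) = 0.00000
At α=0.1: p < α → reject H₀

reject H₀: yes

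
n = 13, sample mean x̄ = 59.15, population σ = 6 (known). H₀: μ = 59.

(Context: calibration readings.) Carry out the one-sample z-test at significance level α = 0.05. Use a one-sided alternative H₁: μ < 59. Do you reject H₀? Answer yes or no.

reject H₀: no

SE = σ/√n = 6/√13 = 1.6641
z = (x̄−μ₀)/SE = (59.15−59)/1.6641 = 0.0901
p-value (one-sided, H₁ less) = 0.53591
At α=0.05: p ≥ α → fail to reject H₀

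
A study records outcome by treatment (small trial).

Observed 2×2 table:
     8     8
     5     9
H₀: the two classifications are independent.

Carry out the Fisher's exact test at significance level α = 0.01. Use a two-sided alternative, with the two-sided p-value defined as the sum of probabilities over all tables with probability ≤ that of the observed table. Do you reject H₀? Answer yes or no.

Margins: r₁=16, r₂=14, c₁=13, c₂=17, n=30
p_obs = C(16,8)·C(14,5)/C(30,13); sum pmf over tables with pmf ≤ p_obs
p-value (two-sided) = 0.48365
At α=0.01: p ≥ α → fail to reject H₀

reject H₀: no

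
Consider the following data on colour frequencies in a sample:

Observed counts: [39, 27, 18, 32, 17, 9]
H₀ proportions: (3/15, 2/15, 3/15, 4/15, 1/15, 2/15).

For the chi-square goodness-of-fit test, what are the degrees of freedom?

df = k − 1 = 6 − 1 = 5

degrees of freedom = 5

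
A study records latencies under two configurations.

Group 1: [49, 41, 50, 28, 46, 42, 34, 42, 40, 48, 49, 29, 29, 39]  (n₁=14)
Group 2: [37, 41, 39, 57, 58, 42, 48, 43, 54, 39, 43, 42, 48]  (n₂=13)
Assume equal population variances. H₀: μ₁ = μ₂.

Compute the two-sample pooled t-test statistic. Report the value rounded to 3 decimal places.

x̄₁=40.429, s₁=7.803, n₁=14
x̄₂=45.462, s₂=6.995, n₂=13
s_p² = [13·7.803² + 12·6.995²]/25 = 55.1464
SE = √(s_p²·(1/14+1/13)) = 2.8603
t = (40.429−45.462)/2.8603 = -1.7596
df = 25

test statistic = -1.760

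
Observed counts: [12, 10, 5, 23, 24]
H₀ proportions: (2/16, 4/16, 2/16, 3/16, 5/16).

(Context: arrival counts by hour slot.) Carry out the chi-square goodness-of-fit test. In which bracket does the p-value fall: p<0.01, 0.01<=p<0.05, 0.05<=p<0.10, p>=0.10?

p-value bracket: 0.01<=p<0.05

n = 74; E_i = n·p_i = [9.25, 18.50, 9.25, 13.88, 23.12]
χ² = (12−9.25)²/9.25 + (10−18.50)²/18.50 + (5−9.25)²/9.25 + (23−13.88)²/13.88 + (24−23.12)²/23.12 = 12.7099
df = 4
p-value (upper-tail) = 0.01278
→ bracket: 0.01<=p<0.05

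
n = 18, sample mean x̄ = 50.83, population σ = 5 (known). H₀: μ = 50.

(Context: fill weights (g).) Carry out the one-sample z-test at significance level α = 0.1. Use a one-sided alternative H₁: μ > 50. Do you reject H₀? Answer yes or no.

reject H₀: no

SE = σ/√n = 5/√18 = 1.1785
z = (x̄−μ₀)/SE = (50.83−50)/1.1785 = 0.7043
p-value (one-sided, H₁ greater) = 0.24063
At α=0.1: p ≥ α → fail to reject H₀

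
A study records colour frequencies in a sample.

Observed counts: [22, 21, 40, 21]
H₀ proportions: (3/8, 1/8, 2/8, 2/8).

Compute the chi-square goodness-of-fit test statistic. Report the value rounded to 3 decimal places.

test statistic = 20.833

n = 104; E_i = n·p_i = [39.00, 13.00, 26.00, 26.00]
χ² = (22−39.00)²/39.00 + (21−13.00)²/13.00 + (40−26.00)²/26.00 + (21−26.00)²/26.00 = 20.8333
df = 3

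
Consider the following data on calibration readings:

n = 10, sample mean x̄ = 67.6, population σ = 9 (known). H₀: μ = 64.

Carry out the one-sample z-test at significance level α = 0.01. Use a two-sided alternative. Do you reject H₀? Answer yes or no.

reject H₀: no

SE = σ/√n = 9/√10 = 2.8460
z = (x̄−μ₀)/SE = (67.6−64)/2.8460 = 1.2649
p-value (two-sided) = 0.20590
At α=0.01: p ≥ α → fail to reject H₀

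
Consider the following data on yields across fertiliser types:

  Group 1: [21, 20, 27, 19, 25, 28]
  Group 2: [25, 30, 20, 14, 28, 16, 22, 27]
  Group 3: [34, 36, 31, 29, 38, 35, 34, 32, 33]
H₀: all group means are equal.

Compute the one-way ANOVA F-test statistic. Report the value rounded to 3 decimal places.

test statistic = 16.752

Group means [23.33, 22.75, 33.56], grand mean 27.130
SSB = Σnᵢ(x̄ᵢ−x̄)² = 611.553; SSW = ΣΣ(x−x̄ᵢ)² = 365.056
MSB = 611.553/2 = 305.7766; MSW = 365.056/20 = 18.2528
F = MSB/MSW = 16.7523
df = (2, 20)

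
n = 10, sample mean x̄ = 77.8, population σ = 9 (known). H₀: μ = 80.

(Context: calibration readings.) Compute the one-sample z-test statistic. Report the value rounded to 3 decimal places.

SE = σ/√n = 9/√10 = 2.8460
z = (x̄−μ₀)/SE = (77.8−80)/2.8460 = -0.7730

test statistic = -0.773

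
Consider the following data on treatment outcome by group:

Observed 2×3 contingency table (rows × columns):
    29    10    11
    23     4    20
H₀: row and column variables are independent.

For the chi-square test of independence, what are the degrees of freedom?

df = (r−1)(c−1) = (2−1)·(3−1) = 2

degrees of freedom = 2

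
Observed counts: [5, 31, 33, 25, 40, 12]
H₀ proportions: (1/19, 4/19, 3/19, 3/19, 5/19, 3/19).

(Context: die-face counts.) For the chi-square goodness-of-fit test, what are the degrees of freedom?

df = k − 1 = 6 − 1 = 5

degrees of freedom = 5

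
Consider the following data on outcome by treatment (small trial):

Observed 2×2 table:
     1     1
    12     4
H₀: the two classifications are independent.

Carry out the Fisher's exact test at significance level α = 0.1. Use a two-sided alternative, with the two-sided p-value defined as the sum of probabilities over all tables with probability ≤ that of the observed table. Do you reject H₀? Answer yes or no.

Margins: r₁=2, r₂=16, c₁=13, c₂=5, n=18
p_obs = C(2,1)·C(16,12)/C(18,13); sum pmf over tables with pmf ≤ p_obs
p-value (two-sided) = 0.49020
At α=0.1: p ≥ α → fail to reject H₀

reject H₀: no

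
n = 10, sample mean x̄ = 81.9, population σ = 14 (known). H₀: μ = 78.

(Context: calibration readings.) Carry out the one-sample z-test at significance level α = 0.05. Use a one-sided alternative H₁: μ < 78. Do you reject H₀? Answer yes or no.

reject H₀: no

SE = σ/√n = 14/√10 = 4.4272
z = (x̄−μ₀)/SE = (81.9−78)/4.4272 = 0.8809
p-value (one-sided, H₁ less) = 0.81082
At α=0.05: p ≥ α → fail to reject H₀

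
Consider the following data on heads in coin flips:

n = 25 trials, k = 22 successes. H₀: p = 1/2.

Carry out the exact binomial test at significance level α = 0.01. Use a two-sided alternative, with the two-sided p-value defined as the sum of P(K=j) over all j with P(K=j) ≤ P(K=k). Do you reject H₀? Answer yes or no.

Exact binomial: n=25, k=22, p₀=1/2=0.5000
P(X=j) = C(n,j)·p₀^j·(1−p₀)^(n−j); p = Σ P(X=j) over j with P(X=j) ≤ P(X=22)
p-value (two-sided) = 0.00016
At α=0.01: p < α → reject H₀

reject H₀: yes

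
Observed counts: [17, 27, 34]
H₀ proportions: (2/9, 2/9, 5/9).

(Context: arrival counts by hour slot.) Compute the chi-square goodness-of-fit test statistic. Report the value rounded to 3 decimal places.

n = 78; E_i = n·p_i = [17.33, 17.33, 43.33]
χ² = (17−17.33)²/17.33 + (27−17.33)²/17.33 + (34−43.33)²/43.33 = 7.4077
df = 2

test statistic = 7.408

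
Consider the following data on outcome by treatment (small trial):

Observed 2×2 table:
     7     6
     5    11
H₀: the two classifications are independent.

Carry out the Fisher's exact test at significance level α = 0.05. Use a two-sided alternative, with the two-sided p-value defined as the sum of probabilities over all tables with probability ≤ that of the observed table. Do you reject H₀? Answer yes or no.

reject H₀: no

Margins: r₁=13, r₂=16, c₁=12, c₂=17, n=29
p_obs = C(13,7)·C(16,5)/C(29,12); sum pmf over tables with pmf ≤ p_obs
p-value (two-sided) = 0.27418
At α=0.05: p ≥ α → fail to reject H₀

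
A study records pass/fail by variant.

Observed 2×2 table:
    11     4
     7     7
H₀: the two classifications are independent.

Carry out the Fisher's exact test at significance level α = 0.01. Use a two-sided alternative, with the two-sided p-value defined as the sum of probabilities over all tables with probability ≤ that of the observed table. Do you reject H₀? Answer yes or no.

reject H₀: no

Margins: r₁=15, r₂=14, c₁=18, c₂=11, n=29
p_obs = C(15,11)·C(14,7)/C(29,18); sum pmf over tables with pmf ≤ p_obs
p-value (two-sided) = 0.26354
At α=0.01: p ≥ α → fail to reject H₀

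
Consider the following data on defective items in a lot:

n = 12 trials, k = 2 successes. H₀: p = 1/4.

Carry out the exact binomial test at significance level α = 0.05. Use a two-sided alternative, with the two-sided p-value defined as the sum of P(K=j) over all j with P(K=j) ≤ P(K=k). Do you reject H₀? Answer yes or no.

Exact binomial: n=12, k=2, p₀=1/4=0.2500
P(X=j) = C(n,j)·p₀^j·(1−p₀)^(n−j); p = Σ P(X=j) over j with P(X=j) ≤ P(X=2)
p-value (two-sided) = 0.74190
At α=0.05: p ≥ α → fail to reject H₀

reject H₀: no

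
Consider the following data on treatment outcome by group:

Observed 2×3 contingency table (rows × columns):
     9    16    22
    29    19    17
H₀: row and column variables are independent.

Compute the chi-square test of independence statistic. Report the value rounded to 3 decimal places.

Row totals [47, 65], col totals [38, 35, 39], n=112
χ² = (9−15.95)²/15.95 + (16−14.69)²/14.69 + (22−16.37)²/16.37 + (29−22.05)²/22.05 + (19−20.31)²/20.31 + (17−22.63)²/22.63 = 8.7578
df = 2

test statistic = 8.758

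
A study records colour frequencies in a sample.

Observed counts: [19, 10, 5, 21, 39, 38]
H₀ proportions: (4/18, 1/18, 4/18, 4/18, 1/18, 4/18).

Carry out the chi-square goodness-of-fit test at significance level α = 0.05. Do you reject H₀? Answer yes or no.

reject H₀: yes

n = 132; E_i = n·p_i = [29.33, 7.33, 29.33, 29.33, 7.33, 29.33]
χ² = (19−29.33)²/29.33 + (10−7.33)²/7.33 + (5−29.33)²/29.33 + (21−29.33)²/29.33 + (39−7.33)²/7.33 + (38−29.33)²/29.33 = 166.4659
df = 5
p-value (upper-tail) = 0.00000
At α=0.05: p < α → reject H₀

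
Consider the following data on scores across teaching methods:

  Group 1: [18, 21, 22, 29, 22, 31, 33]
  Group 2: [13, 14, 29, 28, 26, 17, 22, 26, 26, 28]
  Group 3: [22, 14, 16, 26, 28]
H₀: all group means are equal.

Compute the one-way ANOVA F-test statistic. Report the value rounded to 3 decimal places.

Group means [25.14, 22.90, 21.20], grand mean 23.227
SSB = Σnᵢ(x̄ᵢ−x̄)² = 47.306; SSW = ΣΣ(x−x̄ᵢ)² = 678.557
MSB = 47.306/2 = 23.6532; MSW = 678.557/19 = 35.7135
F = MSB/MSW = 0.6623
df = (2, 19)

test statistic = 0.662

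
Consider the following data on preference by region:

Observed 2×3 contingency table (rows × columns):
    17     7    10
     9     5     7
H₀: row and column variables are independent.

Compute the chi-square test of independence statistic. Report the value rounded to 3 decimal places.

Row totals [34, 21], col totals [26, 12, 17], n=55
χ² = (17−16.07)²/16.07 + (7−7.42)²/7.42 + (10−10.51)²/10.51 + (9−9.93)²/9.93 + (5−4.58)²/4.58 + (7−6.49)²/6.49 = 0.2664
df = 2

test statistic = 0.266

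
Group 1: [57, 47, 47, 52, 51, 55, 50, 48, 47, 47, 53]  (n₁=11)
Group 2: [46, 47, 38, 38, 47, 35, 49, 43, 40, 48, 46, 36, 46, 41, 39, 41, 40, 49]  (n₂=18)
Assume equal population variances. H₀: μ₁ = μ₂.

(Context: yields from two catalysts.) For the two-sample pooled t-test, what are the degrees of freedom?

df = n₁ + n₂ − 2 = 11 + 18 − 2 = 27

degrees of freedom = 27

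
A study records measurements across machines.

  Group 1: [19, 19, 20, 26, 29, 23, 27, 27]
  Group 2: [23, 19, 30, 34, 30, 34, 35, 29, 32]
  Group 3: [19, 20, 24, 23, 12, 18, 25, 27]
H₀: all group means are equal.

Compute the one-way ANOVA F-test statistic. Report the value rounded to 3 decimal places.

test statistic = 7.146

Group means [23.75, 29.56, 21.00], grand mean 24.960
SSB = Σnᵢ(x̄ᵢ−x̄)² = 327.238; SSW = ΣΣ(x−x̄ᵢ)² = 503.722
MSB = 327.238/2 = 163.6189; MSW = 503.722/22 = 22.8965
F = MSB/MSW = 7.1460
df = (2, 22)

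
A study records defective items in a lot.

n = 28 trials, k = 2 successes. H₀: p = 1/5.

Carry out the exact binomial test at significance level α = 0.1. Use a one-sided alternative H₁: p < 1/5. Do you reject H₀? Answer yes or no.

reject H₀: yes

Exact binomial: n=28, k=2, p₀=1/5=0.2000
P(X≤2) from Σ C(n,i)·p₀^i·(1−p₀)^(n−i)
p-value (one-sided, H₁ less) = 0.06117
At α=0.1: p < α → reject H₀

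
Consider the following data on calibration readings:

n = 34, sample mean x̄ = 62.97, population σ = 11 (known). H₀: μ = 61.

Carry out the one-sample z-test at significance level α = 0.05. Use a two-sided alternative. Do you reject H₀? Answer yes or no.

reject H₀: no

SE = σ/√n = 11/√34 = 1.8865
z = (x̄−μ₀)/SE = (62.97−61)/1.8865 = 1.0443
p-value (two-sided) = 0.29636
At α=0.05: p ≥ α → fail to reject H₀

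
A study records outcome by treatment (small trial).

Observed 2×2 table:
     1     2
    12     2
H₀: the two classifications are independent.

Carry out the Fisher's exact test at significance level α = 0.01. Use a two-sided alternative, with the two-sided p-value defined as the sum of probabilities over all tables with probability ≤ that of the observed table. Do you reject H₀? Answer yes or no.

reject H₀: no

Margins: r₁=3, r₂=14, c₁=13, c₂=4, n=17
p_obs = C(3,1)·C(14,12)/C(17,13); sum pmf over tables with pmf ≤ p_obs
p-value (two-sided) = 0.12059
At α=0.01: p ≥ α → fail to reject H₀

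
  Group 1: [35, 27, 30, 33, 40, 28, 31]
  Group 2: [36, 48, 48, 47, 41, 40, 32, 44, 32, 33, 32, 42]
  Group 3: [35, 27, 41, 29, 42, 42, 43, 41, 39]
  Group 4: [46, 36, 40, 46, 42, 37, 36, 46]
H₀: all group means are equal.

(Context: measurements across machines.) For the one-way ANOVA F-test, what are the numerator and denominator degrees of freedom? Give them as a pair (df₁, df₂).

degrees of freedom = [3, 32]

k = 4 groups, N = 36 total
df = (k−1, N−k) = (4−1, 36−4) = (3, 32)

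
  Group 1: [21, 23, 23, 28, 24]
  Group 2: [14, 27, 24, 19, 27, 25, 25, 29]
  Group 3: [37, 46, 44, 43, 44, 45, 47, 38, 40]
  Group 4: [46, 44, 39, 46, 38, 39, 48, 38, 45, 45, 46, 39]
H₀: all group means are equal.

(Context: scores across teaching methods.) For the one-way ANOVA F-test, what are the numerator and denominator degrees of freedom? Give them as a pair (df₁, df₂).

k = 4 groups, N = 34 total
df = (k−1, N−k) = (4−1, 34−4) = (3, 30)

degrees of freedom = [3, 30]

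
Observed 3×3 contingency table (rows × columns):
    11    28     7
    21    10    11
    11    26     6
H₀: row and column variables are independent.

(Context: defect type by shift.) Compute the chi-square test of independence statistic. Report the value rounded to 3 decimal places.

test statistic = 15.622

Row totals [46, 42, 43], col totals [43, 64, 24], n=131
χ² = (11−15.10)²/15.10 + (28−22.47)²/22.47 + (7−8.43)²/8.43 + (21−13.79)²/13.79 + (10−20.52)²/20.52 + (11−7.69)²/7.69 + (11−14.11)²/14.11 + (26−21.01)²/21.01 + (6−7.88)²/7.88 = 15.6222
df = 4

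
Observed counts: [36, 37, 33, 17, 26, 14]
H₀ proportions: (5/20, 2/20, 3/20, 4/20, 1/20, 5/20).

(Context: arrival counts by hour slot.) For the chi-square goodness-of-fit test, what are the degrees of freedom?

df = k − 1 = 6 − 1 = 5

degrees of freedom = 5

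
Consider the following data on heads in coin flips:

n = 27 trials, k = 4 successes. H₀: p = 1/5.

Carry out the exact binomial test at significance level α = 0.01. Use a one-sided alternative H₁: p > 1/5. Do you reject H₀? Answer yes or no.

Exact binomial: n=27, k=4, p₀=1/5=0.2000
P(X≥4) from Σ C(n,i)·p₀^i·(1−p₀)^(n−i)
p-value (one-sided, H₁ greater) = 0.81772
At α=0.01: p ≥ α → fail to reject H₀

reject H₀: no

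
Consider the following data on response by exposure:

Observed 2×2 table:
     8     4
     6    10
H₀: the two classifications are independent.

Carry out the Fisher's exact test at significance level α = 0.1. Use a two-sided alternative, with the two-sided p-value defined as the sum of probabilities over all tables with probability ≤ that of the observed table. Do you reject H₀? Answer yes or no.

reject H₀: no

Margins: r₁=12, r₂=16, c₁=14, c₂=14, n=28
p_obs = C(12,8)·C(16,6)/C(28,14); sum pmf over tables with pmf ≤ p_obs
p-value (two-sided) = 0.25186
At α=0.1: p ≥ α → fail to reject H₀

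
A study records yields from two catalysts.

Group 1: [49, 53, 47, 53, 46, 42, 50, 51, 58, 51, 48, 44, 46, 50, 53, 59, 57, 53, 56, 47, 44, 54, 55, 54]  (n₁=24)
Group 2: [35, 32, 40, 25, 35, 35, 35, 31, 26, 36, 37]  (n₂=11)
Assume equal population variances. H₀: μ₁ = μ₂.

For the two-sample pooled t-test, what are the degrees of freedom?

degrees of freedom = 33

df = n₁ + n₂ − 2 = 24 + 11 − 2 = 33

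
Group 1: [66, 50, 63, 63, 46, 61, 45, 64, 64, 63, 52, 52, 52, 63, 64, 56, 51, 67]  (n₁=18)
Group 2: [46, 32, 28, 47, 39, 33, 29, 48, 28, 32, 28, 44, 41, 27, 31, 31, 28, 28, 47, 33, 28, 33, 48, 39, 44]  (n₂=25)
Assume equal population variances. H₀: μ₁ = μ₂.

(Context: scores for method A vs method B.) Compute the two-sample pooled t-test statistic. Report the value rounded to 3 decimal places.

x̄₁=57.889, s₁=7.275, n₁=18
x̄₂=35.680, s₂=7.696, n₂=25
s_p² = [17·7.275² + 24·7.696²]/41 = 56.6151
SE = √(s_p²·(1/18+1/25)) = 2.3259
t = (57.889−35.680)/2.3259 = 9.5484
df = 41

test statistic = 9.548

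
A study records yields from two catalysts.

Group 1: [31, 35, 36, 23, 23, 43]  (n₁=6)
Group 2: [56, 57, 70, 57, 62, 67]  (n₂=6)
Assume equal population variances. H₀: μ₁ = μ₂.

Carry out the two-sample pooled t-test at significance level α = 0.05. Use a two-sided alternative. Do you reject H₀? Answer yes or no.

x̄₁=31.833, s₁=7.859, n₁=6
x̄₂=61.500, s₂=5.891, n₂=6
s_p² = [5·7.859² + 5·5.891²]/10 = 48.2333
SE = √(s_p²·(1/6+1/6)) = 4.0097
t = (31.833−61.500)/4.0097 = -7.3987
df = 10
p-value (two-sided) = 0.00002
At α=0.05: p < α → reject H₀

reject H₀: yes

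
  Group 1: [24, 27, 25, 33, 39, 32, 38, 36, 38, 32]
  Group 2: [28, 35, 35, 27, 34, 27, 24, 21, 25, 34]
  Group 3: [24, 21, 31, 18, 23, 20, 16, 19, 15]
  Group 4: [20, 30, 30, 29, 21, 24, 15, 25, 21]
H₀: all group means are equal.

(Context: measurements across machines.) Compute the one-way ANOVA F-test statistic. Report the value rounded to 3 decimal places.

test statistic = 9.513

Group means [32.40, 29.00, 20.78, 23.89], grand mean 26.737
SSB = Σnᵢ(x̄ᵢ−x̄)² = 764.524; SSW = ΣΣ(x−x̄ᵢ)² = 910.844
MSB = 764.524/3 = 254.8413; MSW = 910.844/34 = 26.7895
F = MSB/MSW = 9.5127
df = (3, 34)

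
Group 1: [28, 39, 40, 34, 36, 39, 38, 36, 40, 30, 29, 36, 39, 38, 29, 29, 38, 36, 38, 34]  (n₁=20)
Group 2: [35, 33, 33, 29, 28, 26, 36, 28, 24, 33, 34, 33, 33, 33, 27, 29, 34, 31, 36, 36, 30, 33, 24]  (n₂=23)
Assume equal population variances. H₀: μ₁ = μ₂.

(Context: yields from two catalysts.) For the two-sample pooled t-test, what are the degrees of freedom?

df = n₁ + n₂ − 2 = 20 + 23 − 2 = 41

degrees of freedom = 41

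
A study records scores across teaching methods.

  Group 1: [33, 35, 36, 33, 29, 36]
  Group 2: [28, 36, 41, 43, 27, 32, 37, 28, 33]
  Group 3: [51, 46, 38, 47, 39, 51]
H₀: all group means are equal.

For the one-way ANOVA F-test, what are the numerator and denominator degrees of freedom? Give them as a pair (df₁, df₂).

degrees of freedom = [2, 18]

k = 3 groups, N = 21 total
df = (k−1, N−k) = (3−1, 21−3) = (2, 18)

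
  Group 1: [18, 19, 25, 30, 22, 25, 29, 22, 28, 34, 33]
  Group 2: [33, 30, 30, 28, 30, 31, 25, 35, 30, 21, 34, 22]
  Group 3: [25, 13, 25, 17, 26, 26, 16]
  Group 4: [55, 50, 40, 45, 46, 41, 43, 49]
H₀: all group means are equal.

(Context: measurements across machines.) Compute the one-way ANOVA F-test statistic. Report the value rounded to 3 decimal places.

test statistic = 36.842

Group means [25.91, 29.08, 21.14, 46.12], grand mean 30.289
SSB = Σnᵢ(x̄ᵢ−x̄)² = 2820.258; SSW = ΣΣ(x−x̄ᵢ)² = 867.558
MSB = 2820.258/3 = 940.0860; MSW = 867.558/34 = 25.5164
F = MSB/MSW = 36.8424
df = (3, 34)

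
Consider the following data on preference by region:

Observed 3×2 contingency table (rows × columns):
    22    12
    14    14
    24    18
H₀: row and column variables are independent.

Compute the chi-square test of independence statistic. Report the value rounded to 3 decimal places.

test statistic = 1.369

Row totals [34, 28, 42], col totals [60, 44], n=104
χ² = (22−19.62)²/19.62 + (12−14.38)²/14.38 + (14−16.15)²/16.15 + (14−11.85)²/11.85 + (24−24.23)²/24.23 + (18−17.77)²/17.77 = 1.3692
df = 2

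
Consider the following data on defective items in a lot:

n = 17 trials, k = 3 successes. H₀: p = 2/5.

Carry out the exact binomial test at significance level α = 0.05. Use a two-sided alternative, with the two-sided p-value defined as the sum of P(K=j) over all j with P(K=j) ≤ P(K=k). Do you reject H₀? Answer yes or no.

Exact binomial: n=17, k=3, p₀=2/5=0.4000
P(X=j) = C(n,j)·p₀^j·(1−p₀)^(n−j); p = Σ P(X=j) over j with P(X=j) ≤ P(X=3)
p-value (two-sided) = 0.08124
At α=0.05: p ≥ α → fail to reject H₀

reject H₀: no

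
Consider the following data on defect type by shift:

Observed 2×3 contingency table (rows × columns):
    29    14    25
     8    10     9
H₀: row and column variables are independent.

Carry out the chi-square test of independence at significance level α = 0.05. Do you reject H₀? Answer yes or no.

Row totals [68, 27], col totals [37, 24, 34], n=95
χ² = (29−26.48)²/26.48 + (14−17.18)²/17.18 + (25−24.34)²/24.34 + (8−10.52)²/10.52 + (10−6.82)²/6.82 + (9−9.66)²/9.66 = 2.9742
df = 2
p-value (upper-tail) = 0.22602
At α=0.05: p ≥ α → fail to reject H₀

reject H₀: no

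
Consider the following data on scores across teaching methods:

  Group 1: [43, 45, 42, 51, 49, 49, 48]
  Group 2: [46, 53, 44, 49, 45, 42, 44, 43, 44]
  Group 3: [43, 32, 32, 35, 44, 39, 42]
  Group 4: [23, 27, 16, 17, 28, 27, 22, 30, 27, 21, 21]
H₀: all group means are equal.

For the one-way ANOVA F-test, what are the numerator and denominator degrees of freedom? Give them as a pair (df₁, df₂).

degrees of freedom = [3, 30]

k = 4 groups, N = 34 total
df = (k−1, N−k) = (4−1, 34−4) = (3, 30)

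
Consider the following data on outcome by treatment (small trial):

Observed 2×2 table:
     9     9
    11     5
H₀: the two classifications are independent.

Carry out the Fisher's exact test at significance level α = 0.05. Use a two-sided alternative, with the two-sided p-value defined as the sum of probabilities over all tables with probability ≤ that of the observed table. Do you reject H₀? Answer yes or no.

Margins: r₁=18, r₂=16, c₁=20, c₂=14, n=34
p_obs = C(18,9)·C(16,11)/C(34,20); sum pmf over tables with pmf ≤ p_obs
p-value (two-sided) = 0.31507
At α=0.05: p ≥ α → fail to reject H₀

reject H₀: no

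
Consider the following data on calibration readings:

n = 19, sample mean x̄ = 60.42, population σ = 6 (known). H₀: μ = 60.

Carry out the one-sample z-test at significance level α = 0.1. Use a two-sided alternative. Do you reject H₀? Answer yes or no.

reject H₀: no

SE = σ/√n = 6/√19 = 1.3765
z = (x̄−μ₀)/SE = (60.42−60)/1.3765 = 0.3051
p-value (two-sided) = 0.76027
At α=0.1: p ≥ α → fail to reject H₀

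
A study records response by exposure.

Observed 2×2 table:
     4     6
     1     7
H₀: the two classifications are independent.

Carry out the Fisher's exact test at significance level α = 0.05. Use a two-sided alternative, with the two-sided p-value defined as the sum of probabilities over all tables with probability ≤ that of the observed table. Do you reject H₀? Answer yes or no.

reject H₀: no

Margins: r₁=10, r₂=8, c₁=5, c₂=13, n=18
p_obs = C(10,4)·C(8,1)/C(18,5); sum pmf over tables with pmf ≤ p_obs
p-value (two-sided) = 0.31373
At α=0.05: p ≥ α → fail to reject H₀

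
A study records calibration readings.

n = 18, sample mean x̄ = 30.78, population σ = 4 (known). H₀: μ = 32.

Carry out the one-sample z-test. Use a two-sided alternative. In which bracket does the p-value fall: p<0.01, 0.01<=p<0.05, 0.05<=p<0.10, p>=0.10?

SE = σ/√n = 4/√18 = 0.9428
z = (x̄−μ₀)/SE = (30.78−32)/0.9428 = -1.2940
p-value (two-sided) = 0.19566
→ bracket: p>=0.10

p-value bracket: p>=0.10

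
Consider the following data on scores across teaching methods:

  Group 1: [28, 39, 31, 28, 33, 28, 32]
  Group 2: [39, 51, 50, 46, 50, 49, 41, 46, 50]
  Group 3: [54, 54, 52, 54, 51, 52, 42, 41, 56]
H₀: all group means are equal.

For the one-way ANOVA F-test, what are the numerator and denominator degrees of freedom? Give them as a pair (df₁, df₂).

k = 3 groups, N = 25 total
df = (k−1, N−k) = (3−1, 25−3) = (2, 22)

degrees of freedom = [2, 22]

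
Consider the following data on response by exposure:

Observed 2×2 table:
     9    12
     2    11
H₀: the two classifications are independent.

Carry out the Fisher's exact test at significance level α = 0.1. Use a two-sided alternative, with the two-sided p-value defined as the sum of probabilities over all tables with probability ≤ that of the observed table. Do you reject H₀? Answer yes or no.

reject H₀: no

Margins: r₁=21, r₂=13, c₁=11, c₂=23, n=34
p_obs = C(21,9)·C(13,2)/C(34,11); sum pmf over tables with pmf ≤ p_obs
p-value (two-sided) = 0.13982
At α=0.1: p ≥ α → fail to reject H₀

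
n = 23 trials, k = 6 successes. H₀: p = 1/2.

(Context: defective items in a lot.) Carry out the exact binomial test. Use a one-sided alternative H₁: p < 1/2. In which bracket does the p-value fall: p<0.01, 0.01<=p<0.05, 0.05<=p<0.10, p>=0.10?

p-value bracket: 0.01<=p<0.05

Exact binomial: n=23, k=6, p₀=1/2=0.5000
P(X≤6) from Σ C(n,i)·p₀^i·(1−p₀)^(n−i)
p-value (one-sided, H₁ less) = 0.01734
→ bracket: 0.01<=p<0.05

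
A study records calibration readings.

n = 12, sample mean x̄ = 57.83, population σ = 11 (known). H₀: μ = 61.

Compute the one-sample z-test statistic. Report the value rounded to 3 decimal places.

test statistic = -0.998

SE = σ/√n = 11/√12 = 3.1754
z = (x̄−μ₀)/SE = (57.83−61)/3.1754 = -0.9983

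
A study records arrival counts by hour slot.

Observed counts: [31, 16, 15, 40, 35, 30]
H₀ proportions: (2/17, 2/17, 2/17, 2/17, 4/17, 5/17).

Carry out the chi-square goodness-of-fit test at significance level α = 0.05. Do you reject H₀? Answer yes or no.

n = 167; E_i = n·p_i = [19.65, 19.65, 19.65, 19.65, 39.29, 49.12]
χ² = (31−19.65)²/19.65 + (16−19.65)²/19.65 + (15−19.65)²/19.65 + (40−19.65)²/19.65 + (35−39.29)²/39.29 + (30−49.12)²/49.12 = 37.3308
df = 5
p-value (upper-tail) = 0.00000
At α=0.05: p < α → reject H₀

reject H₀: yes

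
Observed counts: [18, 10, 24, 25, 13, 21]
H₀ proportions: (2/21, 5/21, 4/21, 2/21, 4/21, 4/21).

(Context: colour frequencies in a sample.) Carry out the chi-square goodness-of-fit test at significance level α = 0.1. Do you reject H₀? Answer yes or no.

n = 111; E_i = n·p_i = [10.57, 26.43, 21.14, 10.57, 21.14, 21.14]
χ² = (18−10.57)²/10.57 + (10−26.43)²/26.43 + (24−21.14)²/21.14 + (25−10.57)²/10.57 + (13−21.14)²/21.14 + (21−21.14)²/21.14 = 38.6486
df = 5
p-value (upper-tail) = 0.00000
At α=0.1: p < α → reject H₀

reject H₀: yes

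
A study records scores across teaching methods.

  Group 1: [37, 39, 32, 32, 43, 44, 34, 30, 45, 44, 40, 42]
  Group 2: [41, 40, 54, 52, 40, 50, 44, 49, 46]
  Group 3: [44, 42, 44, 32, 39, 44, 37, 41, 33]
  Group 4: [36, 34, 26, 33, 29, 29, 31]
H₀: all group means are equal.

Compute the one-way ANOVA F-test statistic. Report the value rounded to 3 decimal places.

test statistic = 12.642

Group means [38.50, 46.22, 39.56, 31.14], grand mean 39.243
SSB = Σnᵢ(x̄ᵢ−x̄)² = 905.176; SSW = ΣΣ(x−x̄ᵢ)² = 787.635
MSB = 905.176/3 = 301.7253; MSW = 787.635/33 = 23.8677
F = MSB/MSW = 12.6416
df = (3, 33)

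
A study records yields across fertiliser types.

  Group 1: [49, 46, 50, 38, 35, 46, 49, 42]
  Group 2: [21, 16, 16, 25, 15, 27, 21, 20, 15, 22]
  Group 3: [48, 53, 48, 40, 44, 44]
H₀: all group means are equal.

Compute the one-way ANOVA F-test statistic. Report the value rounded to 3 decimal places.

test statistic = 82.833

Group means [44.38, 19.80, 46.17], grand mean 34.583
SSB = Σnᵢ(x̄ᵢ−x̄)² = 3757.525; SSW = ΣΣ(x−x̄ᵢ)² = 476.308
MSB = 3757.525/2 = 1878.7625; MSW = 476.308/21 = 22.6813
F = MSB/MSW = 82.8329
df = (2, 21)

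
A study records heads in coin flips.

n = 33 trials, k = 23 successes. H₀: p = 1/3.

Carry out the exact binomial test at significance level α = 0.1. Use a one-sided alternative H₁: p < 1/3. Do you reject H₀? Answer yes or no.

Exact binomial: n=33, k=23, p₀=1/3=0.3333
P(X≤23) from Σ C(n,i)·p₀^i·(1−p₀)^(n−i)
p-value (one-sided, H₁ less) = 1.00000
At α=0.1: p ≥ α → fail to reject H₀

reject H₀: no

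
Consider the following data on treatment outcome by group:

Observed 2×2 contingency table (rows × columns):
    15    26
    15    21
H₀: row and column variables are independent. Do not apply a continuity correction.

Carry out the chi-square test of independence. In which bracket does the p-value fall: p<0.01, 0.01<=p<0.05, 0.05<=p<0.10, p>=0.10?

Row totals [41, 36], col totals [30, 47], n=77
χ² = (15−15.97)²/15.97 + (26−25.03)²/25.03 + (15−14.03)²/14.03 + (21−21.97)²/21.97 = 0.2081
df = 1
p-value (upper-tail) = 0.64825
→ bracket: p>=0.10

p-value bracket: p>=0.10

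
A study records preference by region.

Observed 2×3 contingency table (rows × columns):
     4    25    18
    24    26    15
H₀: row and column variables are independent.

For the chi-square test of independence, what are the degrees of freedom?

df = (r−1)(c−1) = (2−1)·(3−1) = 2

degrees of freedom = 2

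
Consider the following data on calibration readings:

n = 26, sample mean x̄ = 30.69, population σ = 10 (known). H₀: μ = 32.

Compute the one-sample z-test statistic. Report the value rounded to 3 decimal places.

test statistic = -0.668

SE = σ/√n = 10/√26 = 1.9612
z = (x̄−μ₀)/SE = (30.69−32)/1.9612 = -0.6680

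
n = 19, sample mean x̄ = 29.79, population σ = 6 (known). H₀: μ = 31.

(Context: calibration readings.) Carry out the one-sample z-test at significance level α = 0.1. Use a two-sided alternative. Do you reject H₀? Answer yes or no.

SE = σ/√n = 6/√19 = 1.3765
z = (x̄−μ₀)/SE = (29.79−31)/1.3765 = -0.8790
p-value (two-sided) = 0.37938
At α=0.1: p ≥ α → fail to reject H₀

reject H₀: no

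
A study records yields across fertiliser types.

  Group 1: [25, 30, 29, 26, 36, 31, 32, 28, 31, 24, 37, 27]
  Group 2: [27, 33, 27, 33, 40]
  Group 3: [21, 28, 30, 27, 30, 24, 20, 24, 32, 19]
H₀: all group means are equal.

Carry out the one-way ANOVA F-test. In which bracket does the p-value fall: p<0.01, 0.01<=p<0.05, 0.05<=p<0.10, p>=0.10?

Group means [29.67, 32.00, 25.50], grand mean 28.556
SSB = Σnᵢ(x̄ᵢ−x̄)² = 167.500; SSW = ΣΣ(x−x̄ᵢ)² = 485.167
MSB = 167.500/2 = 83.7500; MSW = 485.167/24 = 20.2153
F = MSB/MSW = 4.1429
df = (2, 24)
p-value (upper-tail) = 0.02847
→ bracket: 0.01<=p<0.05

p-value bracket: 0.01<=p<0.05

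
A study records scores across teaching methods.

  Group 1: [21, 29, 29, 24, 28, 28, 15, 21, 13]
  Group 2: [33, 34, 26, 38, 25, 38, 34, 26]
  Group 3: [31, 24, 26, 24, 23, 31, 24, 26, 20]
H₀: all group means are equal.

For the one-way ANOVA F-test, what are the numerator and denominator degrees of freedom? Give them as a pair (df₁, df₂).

k = 3 groups, N = 26 total
df = (k−1, N−k) = (3−1, 26−3) = (2, 23)

degrees of freedom = [2, 23]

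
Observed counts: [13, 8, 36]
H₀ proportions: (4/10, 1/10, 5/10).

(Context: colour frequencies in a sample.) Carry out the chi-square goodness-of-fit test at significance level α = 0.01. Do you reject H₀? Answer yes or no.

n = 57; E_i = n·p_i = [22.80, 5.70, 28.50]
χ² = (13−22.80)²/22.80 + (8−5.70)²/5.70 + (36−28.50)²/28.50 = 7.1140
df = 2
p-value (upper-tail) = 0.02852
At α=0.01: p ≥ α → fail to reject H₀

reject H₀: no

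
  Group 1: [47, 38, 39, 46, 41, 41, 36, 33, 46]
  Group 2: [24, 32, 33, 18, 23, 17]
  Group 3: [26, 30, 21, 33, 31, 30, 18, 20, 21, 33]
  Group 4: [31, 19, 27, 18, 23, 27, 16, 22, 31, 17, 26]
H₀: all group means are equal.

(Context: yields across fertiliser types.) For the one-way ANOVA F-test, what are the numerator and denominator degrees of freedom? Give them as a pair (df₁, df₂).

k = 4 groups, N = 36 total
df = (k−1, N−k) = (4−1, 36−4) = (3, 32)

degrees of freedom = [3, 32]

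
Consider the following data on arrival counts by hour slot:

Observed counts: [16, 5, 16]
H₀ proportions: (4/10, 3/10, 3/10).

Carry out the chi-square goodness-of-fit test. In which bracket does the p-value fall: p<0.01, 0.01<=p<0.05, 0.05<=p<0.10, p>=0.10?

p-value bracket: 0.05<=p<0.10

n = 37; E_i = n·p_i = [14.80, 11.10, 11.10]
χ² = (16−14.80)²/14.80 + (5−11.10)²/11.10 + (16−11.10)²/11.10 = 5.6126
df = 2
p-value (upper-tail) = 0.06043
→ bracket: 0.05<=p<0.10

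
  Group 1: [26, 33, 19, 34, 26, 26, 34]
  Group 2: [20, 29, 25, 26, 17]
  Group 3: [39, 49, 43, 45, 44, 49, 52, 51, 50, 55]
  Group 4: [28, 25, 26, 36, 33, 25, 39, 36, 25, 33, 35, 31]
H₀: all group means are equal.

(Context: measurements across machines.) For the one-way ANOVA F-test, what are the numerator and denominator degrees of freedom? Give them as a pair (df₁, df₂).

k = 4 groups, N = 34 total
df = (k−1, N−k) = (4−1, 34−4) = (3, 30)

degrees of freedom = [3, 30]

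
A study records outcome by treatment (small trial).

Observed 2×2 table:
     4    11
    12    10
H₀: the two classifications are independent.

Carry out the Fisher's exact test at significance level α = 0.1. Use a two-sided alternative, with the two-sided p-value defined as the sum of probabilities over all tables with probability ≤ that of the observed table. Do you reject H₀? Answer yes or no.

reject H₀: no

Margins: r₁=15, r₂=22, c₁=16, c₂=21, n=37
p_obs = C(15,4)·C(22,12)/C(37,16); sum pmf over tables with pmf ≤ p_obs
p-value (two-sided) = 0.17570
At α=0.1: p ≥ α → fail to reject H₀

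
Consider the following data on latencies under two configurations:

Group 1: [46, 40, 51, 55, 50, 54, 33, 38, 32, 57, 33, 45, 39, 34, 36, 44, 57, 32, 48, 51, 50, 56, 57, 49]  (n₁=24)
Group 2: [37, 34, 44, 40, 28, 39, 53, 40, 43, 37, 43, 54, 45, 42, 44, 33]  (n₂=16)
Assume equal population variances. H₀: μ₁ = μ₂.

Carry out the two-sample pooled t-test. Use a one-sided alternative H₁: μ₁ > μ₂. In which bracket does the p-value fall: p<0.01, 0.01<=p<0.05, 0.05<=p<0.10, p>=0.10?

p-value bracket: 0.05<=p<0.10

x̄₁=45.292, s₁=8.893, n₁=24
x̄₂=41.000, s₂=6.713, n₂=16
s_p² = [23·8.893² + 15·6.713²]/38 = 65.6568
SE = √(s_p²·(1/24+1/16)) = 2.6152
t = (45.292−41.000)/2.6152 = 1.6410
df = 38
p-value (one-sided, H₁ greater) = 0.05452
→ bracket: 0.05<=p<0.10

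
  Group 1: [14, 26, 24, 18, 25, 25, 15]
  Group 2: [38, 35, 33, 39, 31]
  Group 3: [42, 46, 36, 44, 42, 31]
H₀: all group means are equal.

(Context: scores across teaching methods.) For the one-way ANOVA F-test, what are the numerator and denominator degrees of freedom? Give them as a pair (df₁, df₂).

k = 3 groups, N = 18 total
df = (k−1, N−k) = (3−1, 18−3) = (2, 15)

degrees of freedom = [2, 15]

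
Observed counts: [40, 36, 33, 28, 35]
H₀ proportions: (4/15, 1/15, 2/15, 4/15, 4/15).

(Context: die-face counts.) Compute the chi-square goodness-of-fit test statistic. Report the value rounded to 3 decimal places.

test statistic = 67.193

n = 172; E_i = n·p_i = [45.87, 11.47, 22.93, 45.87, 45.87]
χ² = (40−45.87)²/45.87 + (36−11.47)²/11.47 + (33−22.93)²/22.93 + (28−45.87)²/45.87 + (35−45.87)²/45.87 = 67.1933
df = 4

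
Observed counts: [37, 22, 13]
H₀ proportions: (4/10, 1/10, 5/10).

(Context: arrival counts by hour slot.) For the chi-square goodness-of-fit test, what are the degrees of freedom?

degrees of freedom = 2

df = k − 1 = 3 − 1 = 2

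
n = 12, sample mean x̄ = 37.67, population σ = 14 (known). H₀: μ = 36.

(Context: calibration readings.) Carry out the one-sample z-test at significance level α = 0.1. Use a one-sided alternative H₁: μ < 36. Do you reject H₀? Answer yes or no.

reject H₀: no

SE = σ/√n = 14/√12 = 4.0415
z = (x̄−μ₀)/SE = (37.67−36)/4.0415 = 0.4132
p-value (one-sided, H₁ less) = 0.66028
At α=0.1: p ≥ α → fail to reject H₀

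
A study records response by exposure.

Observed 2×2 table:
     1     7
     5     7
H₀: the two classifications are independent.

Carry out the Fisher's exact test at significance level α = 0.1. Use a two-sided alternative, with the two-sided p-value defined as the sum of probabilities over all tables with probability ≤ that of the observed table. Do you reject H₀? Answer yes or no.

reject H₀: no

Margins: r₁=8, r₂=12, c₁=6, c₂=14, n=20
p_obs = C(8,1)·C(12,5)/C(20,6); sum pmf over tables with pmf ≤ p_obs
p-value (two-sided) = 0.32456
At α=0.1: p ≥ α → fail to reject H₀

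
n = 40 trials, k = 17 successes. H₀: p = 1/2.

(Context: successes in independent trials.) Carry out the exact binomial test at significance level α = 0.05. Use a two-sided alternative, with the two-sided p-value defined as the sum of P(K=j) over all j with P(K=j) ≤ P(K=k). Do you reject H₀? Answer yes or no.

Exact binomial: n=40, k=17, p₀=1/2=0.5000
P(X=j) = C(n,j)·p₀^j·(1−p₀)^(n−j); p = Σ P(X=j) over j with P(X=j) ≤ P(X=17)
p-value (two-sided) = 0.42959
At α=0.05: p ≥ α → fail to reject H₀

reject H₀: no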